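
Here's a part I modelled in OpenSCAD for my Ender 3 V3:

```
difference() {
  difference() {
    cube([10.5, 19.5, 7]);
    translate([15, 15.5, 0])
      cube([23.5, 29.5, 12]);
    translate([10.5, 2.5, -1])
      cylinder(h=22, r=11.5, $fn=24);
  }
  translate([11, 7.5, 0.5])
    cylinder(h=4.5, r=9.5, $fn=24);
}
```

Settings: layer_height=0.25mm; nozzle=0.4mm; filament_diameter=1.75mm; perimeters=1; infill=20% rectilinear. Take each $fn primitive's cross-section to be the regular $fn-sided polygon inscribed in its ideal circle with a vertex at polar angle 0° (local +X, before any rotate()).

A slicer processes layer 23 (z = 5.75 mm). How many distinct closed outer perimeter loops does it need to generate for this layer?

1

At z = 5.75 mm: the 10.5×19.5 cube contributes its full rectangle; the cube at (15, 15.5) (footprint 23.5×29.5) is included at this height; the cylinder at (10.5, 2.5): section is a regular 24-gon, circumradius r=11.5; After the difference (first − rest): starting from the 10.5×19.5 cube, the 23.5×29.5 cube at (15, 15.5) misses the remaining region (no effect); the r=11.5 cylinder at (10.5, 2.5) partially overlaps it — only the 126.10 mm² overlap (of its 410.75 mm²) is removed, clipping the outline — 1 connected region; the cylinder at (11, 7.5) is not intersected at this z (z outside [0.5, 5]); Taking the first minus the rest: none of the subtracted shapes is present at this height, so the result so far is unchanged — 1 connected region. The result has 1 disconnected region.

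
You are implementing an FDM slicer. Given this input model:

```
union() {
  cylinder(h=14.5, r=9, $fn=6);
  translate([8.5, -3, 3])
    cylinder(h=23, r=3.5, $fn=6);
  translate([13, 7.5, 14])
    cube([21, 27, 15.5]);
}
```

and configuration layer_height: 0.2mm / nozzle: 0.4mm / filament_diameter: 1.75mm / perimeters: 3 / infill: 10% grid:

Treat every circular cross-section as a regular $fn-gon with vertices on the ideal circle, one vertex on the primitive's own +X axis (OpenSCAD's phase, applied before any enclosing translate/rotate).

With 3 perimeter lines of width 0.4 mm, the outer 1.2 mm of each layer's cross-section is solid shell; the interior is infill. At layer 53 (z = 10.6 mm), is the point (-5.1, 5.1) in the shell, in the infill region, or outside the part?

shell

At z = 10.6 mm: the r=9 cylinder contributes a regular 6-gon of circumradius 9; the r=3.5 cylinder at (8.5, -3) contributes a regular 6-gon of circumradius 3.5; the cube at (13, 7.5) does not reach this height (z outside [14, 29.5]); Merging all regions: the regions partially overlap (shared area 9.10 mm²), so overlapping operands fuse into one piece — 1 connected region. Overall, the cross-section is a single solid region. The nearest boundary edge runs (-9.00, 0.00)→(-4.50, 7.79); distance from the point to it = 0.83 mm. The point is inside the cross-section, 0.83 mm from the nearest boundary — within the 1.2 mm shell band (3 × 0.4).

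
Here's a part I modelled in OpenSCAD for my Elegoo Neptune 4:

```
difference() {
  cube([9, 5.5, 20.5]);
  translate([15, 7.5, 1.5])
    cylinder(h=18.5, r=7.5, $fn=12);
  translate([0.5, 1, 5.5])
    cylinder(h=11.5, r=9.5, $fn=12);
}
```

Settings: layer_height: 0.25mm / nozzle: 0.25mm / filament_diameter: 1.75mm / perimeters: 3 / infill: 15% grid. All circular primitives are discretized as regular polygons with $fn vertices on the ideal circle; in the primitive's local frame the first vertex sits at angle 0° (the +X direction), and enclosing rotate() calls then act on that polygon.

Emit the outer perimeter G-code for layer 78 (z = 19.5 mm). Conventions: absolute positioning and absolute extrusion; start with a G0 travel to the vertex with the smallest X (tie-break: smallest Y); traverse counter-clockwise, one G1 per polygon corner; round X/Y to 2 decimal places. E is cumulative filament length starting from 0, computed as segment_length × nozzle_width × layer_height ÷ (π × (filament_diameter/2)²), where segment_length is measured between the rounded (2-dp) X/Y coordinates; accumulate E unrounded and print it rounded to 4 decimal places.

G0 X0.00 Y0.00 Z19.50
G1 X9.00 Y0.00 E0.2339
G1 X9.00 Y3.25 E0.3183
G1 X8.50 Y3.75 E0.3367
G1 X8.04 Y5.50 E0.3837
G1 X0.00 Y5.50 E0.5926
G1 X0.00 Y0.00 E0.7355

At z = 19.5 mm: the cube is present — its section is the full 9×5.5 rectangle; the cylinder at (15, 7.5): section is a regular 12-gon, circumradius r=7.5; the cylinder at (0.5, 1) is absent (z outside [5.5, 17]); Subtracting the remaining from the first: starting from the 9×5.5 cube, the r=7.5 cylinder at (15, 7.5) partially overlaps it — only the 1.40 mm² overlap (of its 168.75 mm²) is removed, clipping the outline — 1 connected region. The outline is a single polygon with 6 vertices. Extrusion per mm of travel: 0.25 × 0.25 / (π × 0.875²) = 0.025984. Accumulating E over each segment gives final E = 0.7355.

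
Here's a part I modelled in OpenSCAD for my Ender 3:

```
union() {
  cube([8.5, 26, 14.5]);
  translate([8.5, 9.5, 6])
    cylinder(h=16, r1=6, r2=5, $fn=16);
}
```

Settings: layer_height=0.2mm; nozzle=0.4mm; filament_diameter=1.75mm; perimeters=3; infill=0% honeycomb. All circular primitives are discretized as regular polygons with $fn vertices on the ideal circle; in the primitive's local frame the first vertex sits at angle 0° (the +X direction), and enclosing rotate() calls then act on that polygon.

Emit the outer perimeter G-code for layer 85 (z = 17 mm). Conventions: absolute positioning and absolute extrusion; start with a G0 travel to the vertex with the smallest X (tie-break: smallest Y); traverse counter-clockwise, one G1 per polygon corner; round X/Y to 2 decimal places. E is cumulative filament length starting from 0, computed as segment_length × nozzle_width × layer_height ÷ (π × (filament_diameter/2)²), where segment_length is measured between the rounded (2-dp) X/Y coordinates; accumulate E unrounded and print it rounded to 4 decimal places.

G0 X3.19 Y9.50 Z17.00
G1 X3.59 Y7.47 E0.0688
G1 X4.74 Y5.74 E0.1379
G1 X6.47 Y4.59 E0.2070
G1 X8.50 Y4.19 E0.2758
G1 X10.53 Y4.59 E0.3446
G1 X12.26 Y5.74 E0.4137
G1 X13.41 Y7.47 E0.4828
G1 X13.81 Y9.50 E0.5516
G1 X13.41 Y11.53 E0.6205
G1 X12.26 Y13.26 E0.6895
G1 X10.53 Y14.41 E0.7586
G1 X8.50 Y14.81 E0.8275
G1 X6.47 Y14.41 E0.8963
G1 X4.74 Y13.26 E0.9654
G1 X3.59 Y11.53 E1.0345
G1 X3.19 Y9.50 E1.1033

At z = 17 mm: the cube does not reach this height (z outside [0, 14.5]); the cone at (8.5, 9.5) (r1=6→r2=5) has section circumradius 5.312 here — a regular 16-gon; Merging all regions: only the cone at (8.5, 9.5) is present, so the union is just that shape — 1 connected region. The outline is a single polygon with 16 vertices. Extrusion per mm of travel: 0.4 × 0.2 / (π × 0.875²) = 0.033260. Accumulating E over each segment gives final E = 1.1033.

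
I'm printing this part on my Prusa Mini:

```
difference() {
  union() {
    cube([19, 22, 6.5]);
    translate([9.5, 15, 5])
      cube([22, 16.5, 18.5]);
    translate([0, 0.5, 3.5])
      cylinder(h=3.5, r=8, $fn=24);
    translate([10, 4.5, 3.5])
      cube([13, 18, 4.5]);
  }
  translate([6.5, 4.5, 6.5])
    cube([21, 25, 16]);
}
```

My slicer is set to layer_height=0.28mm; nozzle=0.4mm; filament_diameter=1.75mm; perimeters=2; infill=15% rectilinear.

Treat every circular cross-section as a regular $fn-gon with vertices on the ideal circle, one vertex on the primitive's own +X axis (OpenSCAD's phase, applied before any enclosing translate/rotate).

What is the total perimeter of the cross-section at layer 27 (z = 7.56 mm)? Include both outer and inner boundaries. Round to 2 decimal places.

At z = 7.56 mm: the cube is absent (z outside [0, 6.5]); the 22×16.5 cube at (9.5, 15) contributes its full rectangle (perimeter 77.00 mm); the cylinder at (0, 0.5) is absent (z outside [3.5, 7]); the 13×18 cube at (10, 4.5) contributes its full rectangle (perimeter 62.00 mm); Combining (union): the regions partially overlap (shared area 97.50 mm²), so the edge portions inside another operand are dropped and the merged outline is re-measured after clipping — boundary = 98.00 mm; the cube at (6.5, 4.5) (footprint 21×25) is included at this height (perimeter 92.00 mm); Taking the first minus the rest: starting from that combined region, the 21×25 cube at (6.5, 4.5) partially overlaps it — only the 397.50 mm² overlap (of its 525.00 mm²) is removed, clipping the outline — boundary = 77.00 mm. Overall, the cross-section is a single solid region. Total boundary length (outer) = 77.00 mm.

77.00 mm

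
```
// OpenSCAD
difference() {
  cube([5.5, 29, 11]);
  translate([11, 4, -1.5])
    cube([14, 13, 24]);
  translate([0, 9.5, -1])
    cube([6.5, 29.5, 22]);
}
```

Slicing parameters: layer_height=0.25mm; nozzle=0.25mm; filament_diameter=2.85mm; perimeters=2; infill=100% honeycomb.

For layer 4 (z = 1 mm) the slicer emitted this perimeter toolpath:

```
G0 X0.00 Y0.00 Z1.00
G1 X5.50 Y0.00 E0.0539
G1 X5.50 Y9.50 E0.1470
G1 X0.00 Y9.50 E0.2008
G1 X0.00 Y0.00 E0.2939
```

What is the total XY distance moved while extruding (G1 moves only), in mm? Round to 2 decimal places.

30.00 mm

Sum the Euclidean lengths of each G1 segment: total = 30.00 mm.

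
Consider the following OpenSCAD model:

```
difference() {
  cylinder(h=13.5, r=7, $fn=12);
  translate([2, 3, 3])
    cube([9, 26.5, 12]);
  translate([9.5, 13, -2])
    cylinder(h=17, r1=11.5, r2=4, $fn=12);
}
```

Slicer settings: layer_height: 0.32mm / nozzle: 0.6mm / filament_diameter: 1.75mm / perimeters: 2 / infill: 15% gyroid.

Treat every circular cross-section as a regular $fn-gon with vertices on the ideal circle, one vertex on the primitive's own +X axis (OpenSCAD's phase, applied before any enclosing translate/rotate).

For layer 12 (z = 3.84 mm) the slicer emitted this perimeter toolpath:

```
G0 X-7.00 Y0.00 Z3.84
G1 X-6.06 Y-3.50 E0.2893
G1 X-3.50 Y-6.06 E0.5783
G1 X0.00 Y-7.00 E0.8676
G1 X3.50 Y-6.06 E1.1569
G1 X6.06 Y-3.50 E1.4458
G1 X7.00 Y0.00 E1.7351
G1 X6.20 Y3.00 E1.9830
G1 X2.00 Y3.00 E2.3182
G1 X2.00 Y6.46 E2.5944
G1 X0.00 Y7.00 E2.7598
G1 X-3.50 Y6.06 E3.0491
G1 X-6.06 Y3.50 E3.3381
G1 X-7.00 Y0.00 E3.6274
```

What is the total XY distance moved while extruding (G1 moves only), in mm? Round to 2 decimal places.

Sum the Euclidean lengths of each G1 segment: total = 45.44 mm.

45.44 mm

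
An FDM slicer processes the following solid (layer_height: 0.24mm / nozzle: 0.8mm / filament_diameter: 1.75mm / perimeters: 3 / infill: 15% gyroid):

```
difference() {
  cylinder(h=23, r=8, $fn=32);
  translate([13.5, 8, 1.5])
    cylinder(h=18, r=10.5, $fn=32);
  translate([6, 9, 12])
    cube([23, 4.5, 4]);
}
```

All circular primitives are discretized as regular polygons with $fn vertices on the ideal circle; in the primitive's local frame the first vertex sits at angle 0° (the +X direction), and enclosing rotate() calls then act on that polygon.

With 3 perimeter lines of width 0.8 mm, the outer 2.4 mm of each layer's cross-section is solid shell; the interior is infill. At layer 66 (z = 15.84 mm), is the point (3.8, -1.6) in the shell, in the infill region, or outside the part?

infill

At z = 15.84 mm: the r=8 cylinder gives a regular 32-gon of circumradius 8 (constant along its height); the cylinder at (13.5, 8): section is a regular 32-gon, circumradius r=10.5; the 23×4.5 cube at (6, 9) contributes its full rectangle; Subtracting the remaining from the first: starting from the r=8 cylinder, the r=10.5 cylinder at (13.5, 8) partially overlaps it — only the 17.83 mm² overlap (of its 344.14 mm²) is removed, clipping the outline; the 23×4.5 cube at (6, 9) misses the remaining region (no effect) — 1 connected region. Overall, the cross-section is a single solid region. The nearest boundary edge runs (4.77, 2.17)→(6.08, 0.58); distance from the point to it = 3.15 mm. The point is inside the cross-section and 3.15 mm from the nearest boundary — more than the 2.4 mm shell width (3 × 0.8), so it's in the infill interior.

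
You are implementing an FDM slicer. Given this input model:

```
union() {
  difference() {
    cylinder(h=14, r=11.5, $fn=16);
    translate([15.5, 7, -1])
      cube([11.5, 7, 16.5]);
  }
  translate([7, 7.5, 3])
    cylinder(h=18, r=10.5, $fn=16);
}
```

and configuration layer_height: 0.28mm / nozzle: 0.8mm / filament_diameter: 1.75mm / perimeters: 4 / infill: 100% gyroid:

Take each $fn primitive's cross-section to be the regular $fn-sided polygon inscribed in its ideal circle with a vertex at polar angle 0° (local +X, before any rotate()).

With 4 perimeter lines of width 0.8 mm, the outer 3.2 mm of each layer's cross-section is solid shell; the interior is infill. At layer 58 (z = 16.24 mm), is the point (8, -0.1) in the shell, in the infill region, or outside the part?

shell

At z = 16.24 mm: the cylinder is not intersected at this z (z outside [0, 14]); the cube at (15.5, 7) does not reach this height (z outside [-1, 15.5]); Taking the first minus the rest: the first operand is absent here, so nothing remains; the r=10.5 cylinder at (7, 7.5) gives a regular 16-gon of circumradius 10.5 (constant along its height); Combining (union): only the r=10.5 cylinder at (7, 7.5) is present, so the union is just that shape — 1 connected region. Overall, the cross-section is a single solid region. The nearest boundary edge runs (7.00, -3.00)→(11.02, -2.20); distance from the point to it = 2.65 mm. The point is inside the cross-section, 2.65 mm from the nearest boundary — within the 3.2 mm shell band (4 × 0.8).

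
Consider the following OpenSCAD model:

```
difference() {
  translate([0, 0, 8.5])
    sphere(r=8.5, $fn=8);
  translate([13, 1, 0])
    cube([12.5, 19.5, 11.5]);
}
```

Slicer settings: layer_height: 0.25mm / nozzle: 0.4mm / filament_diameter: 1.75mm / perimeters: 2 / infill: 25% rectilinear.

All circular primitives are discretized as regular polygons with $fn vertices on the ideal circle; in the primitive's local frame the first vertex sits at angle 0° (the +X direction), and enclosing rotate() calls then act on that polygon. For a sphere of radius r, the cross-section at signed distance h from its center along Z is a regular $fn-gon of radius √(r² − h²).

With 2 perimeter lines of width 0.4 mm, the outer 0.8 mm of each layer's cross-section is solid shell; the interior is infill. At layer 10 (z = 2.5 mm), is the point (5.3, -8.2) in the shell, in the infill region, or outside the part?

outside

At z = 2.5 mm: the r=8.5 sphere contributes a regular 8-gon of circumradius √(8.5²−6²) = 6.021; the cube at (13, 1) (footprint 12.5×19.5) is included at this height; After the difference (first − rest): starting from the r=8.5 sphere, the 12.5×19.5 cube at (13, 1) misses the remaining region (no effect) — 1 connected region. Overall, the cross-section is a single solid region. The nearest boundary edge runs (4.26, -4.26)→(-0.00, -6.02); distance from the point to it = 4.04 mm. The point is not inside any of the regions above, so it lies outside the cross-section (4.04 mm from the nearest boundary).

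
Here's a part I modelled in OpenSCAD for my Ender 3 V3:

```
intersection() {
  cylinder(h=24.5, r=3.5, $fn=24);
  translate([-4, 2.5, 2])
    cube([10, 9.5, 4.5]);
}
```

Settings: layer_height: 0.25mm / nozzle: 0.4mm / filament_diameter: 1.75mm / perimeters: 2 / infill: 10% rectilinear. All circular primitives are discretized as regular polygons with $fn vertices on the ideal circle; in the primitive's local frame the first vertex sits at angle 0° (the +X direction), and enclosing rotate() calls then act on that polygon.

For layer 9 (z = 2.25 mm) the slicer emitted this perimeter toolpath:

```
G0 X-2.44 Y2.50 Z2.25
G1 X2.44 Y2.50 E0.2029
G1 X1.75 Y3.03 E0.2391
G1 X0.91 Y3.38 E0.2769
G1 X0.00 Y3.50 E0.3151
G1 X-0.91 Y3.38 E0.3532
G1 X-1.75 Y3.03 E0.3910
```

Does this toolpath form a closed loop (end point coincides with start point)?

no

Start point (G0): (-2.44, 2.50). End point (last G1): the path does not return to the start — open.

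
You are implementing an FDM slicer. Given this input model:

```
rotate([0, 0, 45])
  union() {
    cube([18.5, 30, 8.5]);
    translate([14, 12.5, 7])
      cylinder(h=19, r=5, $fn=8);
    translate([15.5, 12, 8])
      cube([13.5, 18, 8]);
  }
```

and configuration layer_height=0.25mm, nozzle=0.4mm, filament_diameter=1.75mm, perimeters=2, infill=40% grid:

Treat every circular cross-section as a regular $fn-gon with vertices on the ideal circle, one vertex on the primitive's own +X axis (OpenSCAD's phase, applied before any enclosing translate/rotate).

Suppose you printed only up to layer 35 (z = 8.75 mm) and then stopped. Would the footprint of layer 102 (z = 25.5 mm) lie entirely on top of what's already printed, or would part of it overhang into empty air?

Compare the two slices. At z = 8.75: the cube is not intersected at this z (z outside [0, 8.5]); the r=5 cylinder at (14, 12.5) contributes a regular 8-gon of circumradius 5 (area = (8/2)·5.000²·sin(360°/8) = 70.71 mm²); the 13.5×18 cube at (15.5, 12) contributes its full rectangle (area 243.00 mm²); Taking the union: the regions partially overlap — summed areas 313.71 mm² minus the doubly-counted overlap 12.34 mm² gives 301.37 mm² — area = 301.37 mm²; (whole slice rotated 45° about Z — lengths, areas and connectivity unchanged). At z = 25.5: the cube is not intersected at this z (z outside [0, 8.5]); the r=5 cylinder at (14, 12.5) gives a regular 8-gon of circumradius 5 (constant along its height) (area = (8/2)·5.000²·sin(360°/8) = 70.71 mm²); the cube at (15.5, 12) is absent (z outside [8, 16]); Merging all regions: only the r=5 cylinder at (14, 12.5) is present, so the union is just that shape — area = 70.71 mm²; (rotated 45° about Z; rotation is an isometry so areas/perimeters/island counts are preserved). Checking containment: the cross-section at z = 25.5 is a subset of the cross-section at z = 8.75.

entirely on top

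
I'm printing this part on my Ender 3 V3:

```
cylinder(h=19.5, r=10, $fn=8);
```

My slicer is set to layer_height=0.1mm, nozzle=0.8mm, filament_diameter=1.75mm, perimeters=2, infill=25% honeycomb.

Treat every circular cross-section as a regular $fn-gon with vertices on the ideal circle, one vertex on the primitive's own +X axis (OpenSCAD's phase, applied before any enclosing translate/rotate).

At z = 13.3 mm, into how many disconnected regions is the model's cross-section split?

At z = 13.3 mm: the r=10 cylinder contributes a regular 8-gon of circumradius 10. The result has 1 disconnected region.

1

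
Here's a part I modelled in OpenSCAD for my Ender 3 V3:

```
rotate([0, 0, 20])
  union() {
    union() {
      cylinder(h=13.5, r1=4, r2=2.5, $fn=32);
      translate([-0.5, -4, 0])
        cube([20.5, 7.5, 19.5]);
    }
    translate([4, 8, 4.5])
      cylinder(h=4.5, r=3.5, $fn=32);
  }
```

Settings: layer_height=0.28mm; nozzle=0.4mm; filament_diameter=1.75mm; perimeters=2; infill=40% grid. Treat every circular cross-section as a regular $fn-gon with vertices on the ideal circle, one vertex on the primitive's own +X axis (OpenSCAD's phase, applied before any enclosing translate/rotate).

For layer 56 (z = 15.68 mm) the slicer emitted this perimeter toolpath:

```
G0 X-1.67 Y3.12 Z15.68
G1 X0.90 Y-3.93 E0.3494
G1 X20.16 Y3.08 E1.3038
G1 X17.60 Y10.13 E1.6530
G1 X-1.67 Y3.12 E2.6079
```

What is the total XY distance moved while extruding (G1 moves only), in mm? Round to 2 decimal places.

56.01 mm

Sum the Euclidean lengths of each G1 segment: total = 56.01 mm.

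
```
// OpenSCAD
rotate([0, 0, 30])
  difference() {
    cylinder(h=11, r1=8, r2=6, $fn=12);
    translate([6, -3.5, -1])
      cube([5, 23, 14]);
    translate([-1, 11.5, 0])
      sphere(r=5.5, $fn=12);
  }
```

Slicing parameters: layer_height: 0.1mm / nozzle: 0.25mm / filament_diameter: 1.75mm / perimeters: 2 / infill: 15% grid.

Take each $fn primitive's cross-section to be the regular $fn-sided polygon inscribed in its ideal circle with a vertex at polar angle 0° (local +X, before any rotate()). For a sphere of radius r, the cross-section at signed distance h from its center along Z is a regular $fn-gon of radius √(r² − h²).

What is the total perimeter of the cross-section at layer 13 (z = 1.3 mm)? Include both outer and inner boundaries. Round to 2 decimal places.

48.62 mm

At z = 1.3 mm: the cone (r1=8→r2=6) has section circumradius 7.764 here — a regular 12-gon (perimeter = 2·12·7.764·sin(180°/12) = 48.23 mm); the cube at (6, -3.5) (footprint 5×23) is included at this height (perimeter 56.00 mm); the r=5.5 sphere at (-1, 11.5) slices to a regular 12-gon of circumradius 5.344 (√(r²−h²) with h=1.3 from center) (perimeter = 2·12·5.344·sin(180°/12) = 33.20 mm); Subtracting the remaining from the first: starting from the cone, the 5×23 cube at (6, -3.5) partially overlaps it — only the 9.62 mm² overlap (of its 115.00 mm²) is removed, clipping the outline; the r=5.5 sphere at (-1, 11.5) partially overlaps it — only the 4.58 mm² overlap (of its 85.68 mm²) is removed, clipping the outline — boundary = 48.62 mm; (rotated 30° about Z; rotation is an isometry so areas/perimeters/island counts are preserved). Overall, the cross-section is a single solid region. Total boundary length (outer) = 48.62 mm.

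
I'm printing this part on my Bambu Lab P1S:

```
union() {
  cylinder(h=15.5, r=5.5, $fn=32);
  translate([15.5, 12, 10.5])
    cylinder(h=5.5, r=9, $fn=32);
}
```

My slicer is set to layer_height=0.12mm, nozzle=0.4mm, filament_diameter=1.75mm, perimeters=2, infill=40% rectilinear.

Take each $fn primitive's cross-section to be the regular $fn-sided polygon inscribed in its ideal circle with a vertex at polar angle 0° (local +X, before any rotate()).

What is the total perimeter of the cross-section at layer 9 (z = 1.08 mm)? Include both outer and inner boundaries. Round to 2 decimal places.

34.50 mm

At z = 1.08 mm: the cylinder: section is a regular 32-gon, circumradius r=5.5 (perimeter = 2·32·5.500·sin(180°/32) = 34.50 mm); the cylinder at (15.5, 12) does not reach this height (z outside [10.5, 16]); Combining (union): only the r=5.5 cylinder is present, so the union is just that shape — boundary = 34.50 mm. Overall, the cross-section is a single solid region. Total boundary length (outer) = 34.50 mm.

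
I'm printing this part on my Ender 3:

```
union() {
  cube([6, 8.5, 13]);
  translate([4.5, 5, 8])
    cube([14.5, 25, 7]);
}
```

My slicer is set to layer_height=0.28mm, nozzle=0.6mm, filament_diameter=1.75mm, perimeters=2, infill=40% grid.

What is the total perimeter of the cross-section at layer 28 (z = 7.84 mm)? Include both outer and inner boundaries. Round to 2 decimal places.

At z = 7.84 mm: the 6×8.5 cube contributes its full rectangle (perimeter 29.00 mm); the cube at (4.5, 5) does not reach this height (z outside [8, 15]); Combining (union): only the 6×8.5 cube is present, so the union is just that shape — boundary = 29.00 mm. Overall, the cross-section is a single solid region. Total boundary length (outer) = 29.00 mm.

29.00 mm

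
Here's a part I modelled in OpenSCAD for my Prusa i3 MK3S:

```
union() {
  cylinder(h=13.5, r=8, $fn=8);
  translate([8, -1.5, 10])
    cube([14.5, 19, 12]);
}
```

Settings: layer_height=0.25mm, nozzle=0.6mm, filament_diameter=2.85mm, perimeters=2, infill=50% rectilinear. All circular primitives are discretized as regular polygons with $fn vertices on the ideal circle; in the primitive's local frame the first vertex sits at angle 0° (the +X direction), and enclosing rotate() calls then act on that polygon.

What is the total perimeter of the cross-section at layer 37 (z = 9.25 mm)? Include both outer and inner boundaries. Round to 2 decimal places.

48.98 mm

At z = 9.25 mm: the r=8 cylinder gives a regular 8-gon of circumradius 8 (constant along its height) (perimeter = 2·8·8.000·sin(180°/8) = 48.98 mm); the cube at (8, -1.5) is absent (z outside [10, 22]); Merging all regions: only the r=8 cylinder is present, so the union is just that shape — boundary = 48.98 mm. Overall, the cross-section is a single solid region. Total boundary length (outer) = 48.98 mm.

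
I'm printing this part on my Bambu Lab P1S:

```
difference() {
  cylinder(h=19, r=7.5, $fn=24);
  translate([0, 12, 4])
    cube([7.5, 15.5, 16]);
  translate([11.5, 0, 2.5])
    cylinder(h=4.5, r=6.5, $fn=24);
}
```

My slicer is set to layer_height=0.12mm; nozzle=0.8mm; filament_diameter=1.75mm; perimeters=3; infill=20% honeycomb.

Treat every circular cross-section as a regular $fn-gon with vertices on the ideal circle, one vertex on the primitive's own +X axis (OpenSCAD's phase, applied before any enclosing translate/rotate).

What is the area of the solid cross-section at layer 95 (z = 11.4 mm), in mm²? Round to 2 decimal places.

174.70 mm²

At z = 11.4 mm: the r=7.5 cylinder contributes a regular 24-gon of circumradius 7.5 (area = (24/2)·7.500²·sin(360°/24) = 174.70 mm²); the cube at (0, 12) is present — its section is the full 7.5×15.5 rectangle (area 116.25 mm²); the cylinder at (11.5, 0) does not reach this height (z outside [2.5, 7]); Taking the first minus the rest: starting from the r=7.5 cylinder (174.70 mm²), the 7.5×15.5 cube at (0, 12) misses the remaining region (no effect) — area = 174.70 mm². Overall, the cross-section is a single solid region. Net area = 174.70 mm².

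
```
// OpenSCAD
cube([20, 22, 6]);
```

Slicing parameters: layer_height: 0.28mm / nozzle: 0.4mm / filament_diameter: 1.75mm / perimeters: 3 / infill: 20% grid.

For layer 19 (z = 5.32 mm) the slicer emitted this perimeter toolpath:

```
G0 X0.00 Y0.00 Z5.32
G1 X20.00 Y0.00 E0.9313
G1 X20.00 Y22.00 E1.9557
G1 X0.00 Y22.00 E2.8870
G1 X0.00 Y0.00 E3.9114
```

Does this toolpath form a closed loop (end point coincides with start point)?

yes

Start point (G0): (0.00, 0.00). End point (last G1): the path returns to the start — closed.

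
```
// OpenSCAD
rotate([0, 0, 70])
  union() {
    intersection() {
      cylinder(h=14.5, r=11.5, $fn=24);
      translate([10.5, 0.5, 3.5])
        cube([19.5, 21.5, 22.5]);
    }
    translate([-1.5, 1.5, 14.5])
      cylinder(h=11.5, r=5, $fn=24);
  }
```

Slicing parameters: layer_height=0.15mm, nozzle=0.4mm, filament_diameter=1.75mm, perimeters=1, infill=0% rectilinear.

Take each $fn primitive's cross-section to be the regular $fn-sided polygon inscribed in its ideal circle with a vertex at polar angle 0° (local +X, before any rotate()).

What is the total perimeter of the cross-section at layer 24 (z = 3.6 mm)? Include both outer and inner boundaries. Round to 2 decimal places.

At z = 3.6 mm: the cylinder: section is a regular 24-gon, circumradius r=11.5 (perimeter = 2·24·11.500·sin(180°/24) = 72.05 mm); the cube at (10.5, 0.5) (footprint 19.5×21.5) is included at this height (perimeter 82.00 mm); After intersecting: the 19.5×21.5 cube at (10.5, 0.5) partially overlaps the r=11.5 cylinder; clipping to the common part keeps 2.36 mm² — boundary = 8.97 mm; the cylinder at (-1.5, 1.5) is not intersected at this z (z outside [14.5, 26]); Merging all regions: only the result so far is present, so the union is just that shape — boundary = 8.97 mm; (whole slice rotated 70° about Z — lengths, areas and connectivity unchanged). Overall, the cross-section is a single solid region. Total boundary length (outer) = 8.97 mm.

8.97 mm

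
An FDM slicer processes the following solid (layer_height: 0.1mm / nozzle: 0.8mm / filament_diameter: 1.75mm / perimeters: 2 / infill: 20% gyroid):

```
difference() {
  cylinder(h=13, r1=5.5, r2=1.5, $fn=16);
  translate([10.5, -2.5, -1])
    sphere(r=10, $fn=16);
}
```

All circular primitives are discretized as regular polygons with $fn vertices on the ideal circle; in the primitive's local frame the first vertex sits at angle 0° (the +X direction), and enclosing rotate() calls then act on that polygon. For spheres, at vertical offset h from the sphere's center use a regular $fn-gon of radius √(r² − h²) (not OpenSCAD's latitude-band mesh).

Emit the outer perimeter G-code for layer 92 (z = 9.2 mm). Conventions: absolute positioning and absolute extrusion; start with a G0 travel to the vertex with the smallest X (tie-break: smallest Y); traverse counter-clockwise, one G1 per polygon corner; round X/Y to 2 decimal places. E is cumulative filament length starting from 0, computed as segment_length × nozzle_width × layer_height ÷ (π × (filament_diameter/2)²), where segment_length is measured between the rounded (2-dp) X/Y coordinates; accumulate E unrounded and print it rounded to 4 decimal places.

At z = 9.2 mm: the cone (r1=5.5→r2=1.5) has section circumradius 2.669 here — a regular 16-gon; the sphere at (10.5, -2.5) is not intersected at this z (|z−center|=10.200 > r=10); Taking the first minus the rest: none of the subtracted shapes is present at this height, so the cone is unchanged — 1 connected region. The outline is a single polygon with 16 vertices. Extrusion per mm of travel: 0.8 × 0.1 / (π × 0.875²) = 0.033260. Accumulating E over each segment gives final E = 0.5548.

G0 X-2.67 Y0.00 Z9.20
G1 X-2.47 Y-1.02 E0.0346
G1 X-1.89 Y-1.89 E0.0693
G1 X-1.02 Y-2.47 E0.1041
G1 X0.00 Y-2.67 E0.1387
G1 X1.02 Y-2.47 E0.1733
G1 X1.89 Y-1.89 E0.2080
G1 X2.47 Y-1.02 E0.2428
G1 X2.67 Y0.00 E0.2774
G1 X2.47 Y1.02 E0.3120
G1 X1.89 Y1.89 E0.3467
G1 X1.02 Y2.47 E0.3815
G1 X0.00 Y2.67 E0.4161
G1 X-1.02 Y2.47 E0.4507
G1 X-1.89 Y1.89 E0.4854
G1 X-2.47 Y1.02 E0.5202
G1 X-2.67 Y0.00 E0.5548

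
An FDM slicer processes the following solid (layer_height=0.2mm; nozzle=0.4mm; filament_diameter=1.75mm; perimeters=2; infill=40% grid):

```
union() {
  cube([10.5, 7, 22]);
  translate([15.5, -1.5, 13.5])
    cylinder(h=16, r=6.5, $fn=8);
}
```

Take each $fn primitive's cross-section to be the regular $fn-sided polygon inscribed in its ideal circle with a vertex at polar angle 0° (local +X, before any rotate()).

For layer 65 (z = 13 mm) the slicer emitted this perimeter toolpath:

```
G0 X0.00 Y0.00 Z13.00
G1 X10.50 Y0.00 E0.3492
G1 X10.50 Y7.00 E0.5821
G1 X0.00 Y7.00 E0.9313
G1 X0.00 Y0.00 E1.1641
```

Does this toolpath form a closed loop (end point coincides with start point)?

yes

Start point (G0): (0.00, 0.00). End point (last G1): the path returns to the start — closed.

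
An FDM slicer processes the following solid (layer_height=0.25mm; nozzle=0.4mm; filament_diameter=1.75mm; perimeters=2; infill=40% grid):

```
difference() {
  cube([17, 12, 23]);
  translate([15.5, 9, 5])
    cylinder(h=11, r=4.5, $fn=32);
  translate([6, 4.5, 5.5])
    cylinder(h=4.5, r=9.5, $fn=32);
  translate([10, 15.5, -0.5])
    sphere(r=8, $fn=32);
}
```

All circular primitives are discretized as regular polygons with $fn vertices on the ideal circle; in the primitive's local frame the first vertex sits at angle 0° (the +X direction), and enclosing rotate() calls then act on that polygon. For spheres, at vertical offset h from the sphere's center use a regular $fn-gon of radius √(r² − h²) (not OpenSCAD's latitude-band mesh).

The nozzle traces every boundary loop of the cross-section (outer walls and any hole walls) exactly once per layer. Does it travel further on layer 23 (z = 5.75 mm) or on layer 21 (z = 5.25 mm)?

Layer 23 (z = 5.75): the 17×12 cube contributes its full rectangle (perimeter 58.00 mm); the r=4.5 cylinder at (15.5, 9) contributes a regular 32-gon of circumradius 4.5 (perimeter = 2·32·4.500·sin(180°/32) = 28.23 mm); the r=9.5 cylinder at (6, 4.5) contributes a regular 32-gon of circumradius 9.5 (perimeter = 2·32·9.500·sin(180°/32) = 59.59 mm); the r=8 sphere at (10, 15.5) contributes a regular 32-gon of circumradius √(8²−6.25²) = 4.994 (perimeter = 2·32·4.994·sin(180°/32) = 31.33 mm); Subtracting the remaining from the first: starting from the 17×12 cube, the r=4.5 cylinder at (15.5, 9) partially overlaps it — only the 39.27 mm² overlap (of its 63.21 mm²) is removed, clipping the outline; the r=9.5 cylinder at (6, 4.5) partially overlaps it — only the 155.96 mm² overlap (of its 281.71 mm²) is removed, clipping the outline; the r=8 sphere at (10, 15.5) partially overlaps it — only the 0.04 mm² overlap (of its 77.84 mm²) is removed, clipping the outline — boundary = 14.43 mm. So its perimeter = 14.43 mm. Layer 21 (z = 5.25): the cube (footprint 17×12) is included at this height (perimeter 58.00 mm); the r=4.5 cylinder at (15.5, 9) gives a regular 32-gon of circumradius 4.5 (constant along its height) (perimeter = 2·32·4.500·sin(180°/32) = 28.23 mm); the cylinder at (6, 4.5) is absent (z outside [5.5, 10]); the r=8 sphere at (10, 15.5) slices to a regular 32-gon of circumradius 5.562 (√(r²−h²) with h=5.75 from center) (perimeter = 2·32·5.562·sin(180°/32) = 34.89 mm); After the difference (first − rest): starting from the 17×12 cube, the r=4.5 cylinder at (15.5, 9) partially overlaps it — only the 39.27 mm² overlap (of its 63.21 mm²) is removed, clipping the outline; the r=8 sphere at (10, 15.5) partially overlaps it — only the 9.20 mm² overlap (of its 96.57 mm²) is removed, clipping the outline — boundary = 55.22 mm. So its perimeter = 55.22 mm. Layer 21 is larger (55.22 vs 14.43 mm).

layer 21 (z = 5.25 mm)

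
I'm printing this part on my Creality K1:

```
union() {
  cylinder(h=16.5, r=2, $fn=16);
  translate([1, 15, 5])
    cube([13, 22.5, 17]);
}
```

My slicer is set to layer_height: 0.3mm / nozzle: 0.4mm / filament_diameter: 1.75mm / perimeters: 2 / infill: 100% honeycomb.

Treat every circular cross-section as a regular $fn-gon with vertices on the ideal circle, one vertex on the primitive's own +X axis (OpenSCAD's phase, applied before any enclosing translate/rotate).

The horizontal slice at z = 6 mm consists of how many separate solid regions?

At z = 6 mm: the r=2 cylinder gives a regular 16-gon of circumradius 2 (constant along its height); the cube at (1, 15) is present — its section is the full 13×22.5 rectangle; Merging all regions: the 2 present regions are separate (no shared area or edge), so areas and boundary lengths simply add and each stays a separate island — 2 connected regions. The result has 2 disconnected regions.

2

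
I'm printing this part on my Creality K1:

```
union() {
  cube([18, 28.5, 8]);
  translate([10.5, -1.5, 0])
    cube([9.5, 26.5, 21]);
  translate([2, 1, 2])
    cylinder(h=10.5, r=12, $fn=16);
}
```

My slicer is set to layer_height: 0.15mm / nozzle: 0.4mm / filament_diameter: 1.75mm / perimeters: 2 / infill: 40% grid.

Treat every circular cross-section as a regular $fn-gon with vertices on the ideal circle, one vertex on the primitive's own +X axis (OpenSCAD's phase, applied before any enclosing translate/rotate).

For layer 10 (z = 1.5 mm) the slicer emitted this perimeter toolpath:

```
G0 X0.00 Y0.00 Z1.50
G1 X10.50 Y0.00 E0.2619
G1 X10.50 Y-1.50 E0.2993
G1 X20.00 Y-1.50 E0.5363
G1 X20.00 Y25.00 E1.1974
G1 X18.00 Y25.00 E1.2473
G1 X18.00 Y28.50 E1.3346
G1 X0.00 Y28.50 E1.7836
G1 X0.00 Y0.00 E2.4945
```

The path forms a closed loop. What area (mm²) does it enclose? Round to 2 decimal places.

Apply the shoelace formula to the sequence of (X, Y) vertices; enclosed area = 577.25 mm².

577.25 mm²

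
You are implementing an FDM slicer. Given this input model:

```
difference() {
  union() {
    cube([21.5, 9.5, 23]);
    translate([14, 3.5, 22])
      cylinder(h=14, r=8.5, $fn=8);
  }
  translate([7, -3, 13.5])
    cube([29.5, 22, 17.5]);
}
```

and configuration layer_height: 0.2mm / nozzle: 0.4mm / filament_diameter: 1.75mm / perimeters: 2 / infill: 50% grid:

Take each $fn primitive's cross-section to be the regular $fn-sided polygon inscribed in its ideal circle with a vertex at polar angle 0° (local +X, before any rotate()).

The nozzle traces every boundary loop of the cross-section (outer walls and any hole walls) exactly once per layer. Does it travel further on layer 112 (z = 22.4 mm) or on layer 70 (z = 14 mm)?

Layer 112 (z = 22.4): the cube is present — its section is the full 21.5×9.5 rectangle (perimeter 62.00 mm); the cylinder at (14, 3.5): section is a regular 8-gon, circumradius r=8.5 (perimeter = 2·8·8.500·sin(180°/8) = 52.04 mm); Merging all regions: the regions partially overlap (shared area 139.10 mm²), so the edge portions inside another operand are dropped and the merged outline is re-measured after clipping — boundary = 67.75 mm; the 29.5×22 cube at (7, -3) contributes its full rectangle (perimeter 103.00 mm); After the difference (first − rest): starting from that combined region, the 29.5×22 cube at (7, -3) partially overlaps it — only the 193.34 mm² overlap (of its 649.00 mm²) is removed, clipping the outline — boundary = 53.31 mm. So its perimeter = 53.31 mm. Layer 70 (z = 14): the cube (footprint 21.5×9.5) is included at this height (perimeter 62.00 mm); the cylinder at (14, 3.5) is absent (z outside [22, 36]); Taking the union: only the 21.5×9.5 cube is present, so the union is just that shape — boundary = 62.00 mm; the 29.5×22 cube at (7, -3) contributes its full rectangle (perimeter 103.00 mm); Subtracting the remaining from the first: starting from the result so far, the 29.5×22 cube at (7, -3) partially overlaps it — only the 137.75 mm² overlap (of its 649.00 mm²) is removed, clipping the outline — boundary = 33.00 mm. So its perimeter = 33.00 mm. Layer 112 is larger (53.31 vs 33.00 mm).

layer 112 (z = 22.4 mm)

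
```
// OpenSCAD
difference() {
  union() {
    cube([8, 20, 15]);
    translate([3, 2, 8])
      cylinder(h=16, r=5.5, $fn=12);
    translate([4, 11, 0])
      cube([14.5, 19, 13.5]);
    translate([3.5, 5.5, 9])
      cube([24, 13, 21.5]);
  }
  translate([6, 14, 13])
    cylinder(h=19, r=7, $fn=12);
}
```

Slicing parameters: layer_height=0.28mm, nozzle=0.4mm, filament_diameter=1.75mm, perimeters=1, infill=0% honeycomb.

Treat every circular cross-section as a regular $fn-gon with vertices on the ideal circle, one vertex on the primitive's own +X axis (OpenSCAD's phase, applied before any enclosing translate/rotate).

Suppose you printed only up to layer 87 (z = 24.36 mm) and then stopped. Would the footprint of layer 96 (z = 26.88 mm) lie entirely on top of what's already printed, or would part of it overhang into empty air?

entirely on top

Compare the two slices. At z = 24.36: the cube is absent (z outside [0, 15]); the cylinder at (3, 2) is not intersected at this z (z outside [8, 24]); the cube at (4, 11) is absent (z outside [0, 13.5]); the 24×13 cube at (3.5, 5.5) contributes its full rectangle (area 312.00 mm²); Merging all regions: only the 24×13 cube at (3.5, 5.5) is present, so the union is just that shape — area = 312.00 mm²; the cylinder at (6, 14): section is a regular 12-gon, circumradius r=7 (area = (12/2)·7.000²·sin(360°/12) = 147.00 mm²); After the difference (first − rest): starting from the result so far (312.00 mm²), the r=7 cylinder at (6, 14) partially overlaps it — only the 93.08 mm² overlap (of its 147.00 mm²) is removed, clipping the outline — area = 218.92 mm². At z = 26.88: the cube is absent (z outside [0, 15]); the cylinder at (3, 2) is not intersected at this z (z outside [8, 24]); the cube at (4, 11) is absent (z outside [0, 13.5]); the cube at (3.5, 5.5) (footprint 24×13) is included at this height (area 312.00 mm²); Merging all regions: only the 24×13 cube at (3.5, 5.5) is present, so the union is just that shape — area = 312.00 mm²; the r=7 cylinder at (6, 14) gives a regular 12-gon of circumradius 7 (constant along its height) (area = (12/2)·7.000²·sin(360°/12) = 147.00 mm²); After the difference (first − rest): starting from that combined region (312.00 mm²), the r=7 cylinder at (6, 14) partially overlaps it — only the 93.08 mm² overlap (of its 147.00 mm²) is removed, clipping the outline — area = 218.92 mm². Checking containment: the cross-section at z = 26.88 is a subset of the cross-section at z = 24.36.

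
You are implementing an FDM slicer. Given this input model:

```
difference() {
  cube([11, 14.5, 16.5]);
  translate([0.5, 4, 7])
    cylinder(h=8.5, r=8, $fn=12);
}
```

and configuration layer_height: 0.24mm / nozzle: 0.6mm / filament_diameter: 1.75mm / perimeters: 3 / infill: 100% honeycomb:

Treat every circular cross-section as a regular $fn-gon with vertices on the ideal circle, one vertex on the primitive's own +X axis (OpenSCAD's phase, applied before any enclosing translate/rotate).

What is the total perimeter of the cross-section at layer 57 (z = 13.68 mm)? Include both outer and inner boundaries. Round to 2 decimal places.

48.79 mm

At z = 13.68 mm: the 11×14.5 cube contributes its full rectangle (perimeter 51.00 mm); the r=8 cylinder at (0.5, 4) contributes a regular 12-gon of circumradius 8 (perimeter = 2·12·8.000·sin(180°/12) = 49.69 mm); Taking the first minus the rest: starting from the 11×14.5 cube, the r=8 cylinder at (0.5, 4) partially overlaps it — only the 83.82 mm² overlap (of its 192.00 mm²) is removed, clipping the outline — boundary = 48.79 mm. Overall, the cross-section is a single solid region. Total boundary length (outer) = 48.79 mm.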